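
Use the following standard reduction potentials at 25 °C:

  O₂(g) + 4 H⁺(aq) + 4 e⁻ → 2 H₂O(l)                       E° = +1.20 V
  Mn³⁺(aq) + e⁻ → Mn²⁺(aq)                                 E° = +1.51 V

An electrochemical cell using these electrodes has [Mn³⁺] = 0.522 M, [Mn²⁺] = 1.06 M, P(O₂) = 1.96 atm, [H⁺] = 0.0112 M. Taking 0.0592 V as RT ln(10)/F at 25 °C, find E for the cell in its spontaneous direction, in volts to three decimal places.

Mn³⁺/Mn²⁺ is the cathode (higher E°), O₂/H₂O the anode: E°cell = +1.51 − (+1.20) = +0.31 V, n = 4.
Overall: 4 Mn³⁺(aq) + 2 H₂O(l) → 4 Mn²⁺(aq) + O₂(g) + 4 H⁺(aq)
Q = [Mn²⁺]^4·P(O₂)·[H⁺]^4 / ([Mn³⁺]^4); log Q = -6.280.
E = E° − (0.0592/n) log Q = +0.31 − (0.0592/4)(-6.280) = +0.403 V.

+0.403 V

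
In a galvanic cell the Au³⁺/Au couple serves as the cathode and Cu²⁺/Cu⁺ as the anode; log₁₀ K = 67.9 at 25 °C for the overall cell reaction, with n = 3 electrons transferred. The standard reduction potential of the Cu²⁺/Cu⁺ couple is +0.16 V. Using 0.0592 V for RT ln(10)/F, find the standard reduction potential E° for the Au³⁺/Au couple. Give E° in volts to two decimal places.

+1.50 V

E°cell = (0.0592/n)·log K = (0.0592/3)(67.9) = +1.340 V.
Since Au³⁺/Au is the cathode and Cu²⁺/Cu⁺ the anode, E°cell = E°(Au³⁺/Au) − E°(Cu²⁺/Cu⁺).
So E°(Au³⁺/Au) = E°cell + E°(Cu²⁺/Cu⁺) = +1.340 + (+0.16) = +1.50 V.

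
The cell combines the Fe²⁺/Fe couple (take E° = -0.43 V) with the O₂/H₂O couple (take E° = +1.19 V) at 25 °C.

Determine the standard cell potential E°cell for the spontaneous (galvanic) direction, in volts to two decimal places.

+1.62 V

The O₂/H₂O couple has the higher reduction potential, so it is the cathode; Fe²⁺/Fe is oxidised at the anode.
E°cell = E°(cathode) − E°(anode) = (+1.19) − (-0.43) = +1.62 V.
Since E°cell > 0, the reaction is spontaneous under standard conditions.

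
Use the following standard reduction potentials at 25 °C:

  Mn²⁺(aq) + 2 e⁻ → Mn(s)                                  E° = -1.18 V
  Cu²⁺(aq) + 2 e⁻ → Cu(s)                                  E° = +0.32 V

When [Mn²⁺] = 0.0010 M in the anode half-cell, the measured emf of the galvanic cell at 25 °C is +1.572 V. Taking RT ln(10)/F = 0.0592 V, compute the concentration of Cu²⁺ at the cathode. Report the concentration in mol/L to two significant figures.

0.27 M

Cu²⁺/Cu is the cathode, Mn²⁺/Mn the anode: E°cell = +1.50 V, n = 2.
Overall reaction: Cu²⁺(aq) + Mn(s) → Cu(s) + Mn²⁺(aq); Q = [Mn²⁺]^1/[Cu²⁺]^1.
From E = E° − (0.0592/n) log Q: log Q = (E° − E)·n/0.0592 = (+1.50 − (+1.572))·2/0.0592 = -2.4324.
So 1·log[Cu²⁺] = 1·log(0.001) − log Q = -3.0000 − (-2.4324) = -0.5676; [Cu²⁺] = 10^(-0.5676) ≈ 0.27 M.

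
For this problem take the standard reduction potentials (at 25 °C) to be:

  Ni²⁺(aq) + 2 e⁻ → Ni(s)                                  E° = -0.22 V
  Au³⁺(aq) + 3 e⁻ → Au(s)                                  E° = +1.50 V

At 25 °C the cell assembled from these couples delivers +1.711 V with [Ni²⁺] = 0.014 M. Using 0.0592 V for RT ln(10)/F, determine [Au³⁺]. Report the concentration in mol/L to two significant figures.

Au³⁺/Au is the cathode, Ni²⁺/Ni the anode: E°cell = +1.72 V, n = 6.
Overall reaction: 2 Au³⁺(aq) + 3 Ni(s) → 2 Au(s) + 3 Ni²⁺(aq); Q = [Ni²⁺]^3/[Au³⁺]^2.
From E = E° − (0.0592/n) log Q: log Q = (E° − E)·n/0.0592 = (+1.72 − (+1.711))·6/0.0592 = 0.9122.
So 2·log[Au³⁺] = 3·log(0.014) − log Q = -5.5616 − (0.9122) = -6.4738; log[Au³⁺] = -6.4738 / 2 = -3.2369; [Au³⁺] = 10^(-3.2369) ≈ 0.00058 M.

0.00058 M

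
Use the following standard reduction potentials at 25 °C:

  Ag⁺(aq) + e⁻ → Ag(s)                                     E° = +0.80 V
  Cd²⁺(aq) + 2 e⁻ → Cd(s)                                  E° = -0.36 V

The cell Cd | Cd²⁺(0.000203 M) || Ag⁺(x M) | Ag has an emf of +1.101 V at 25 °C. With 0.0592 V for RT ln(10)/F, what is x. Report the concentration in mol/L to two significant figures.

0.0014 M

Ag⁺/Ag is the cathode, Cd²⁺/Cd the anode: E°cell = +1.16 V, n = 2.
Overall reaction: 2 Ag⁺(aq) + Cd(s) → 2 Ag(s) + Cd²⁺(aq); Q = [Cd²⁺]^1/[Ag⁺]^2.
From E = E° − (0.0592/n) log Q: log Q = (E° − E)·n/0.0592 = (+1.16 − (+1.101))·2/0.0592 = 1.9932.
So 2·log[Ag⁺] = 1·log(0.000203) − log Q = -3.6925 − (1.9932) = -5.6857; log[Ag⁺] = -5.6857 / 2 = -2.8428; [Ag⁺] = 10^(-2.8428) ≈ 0.0014 M.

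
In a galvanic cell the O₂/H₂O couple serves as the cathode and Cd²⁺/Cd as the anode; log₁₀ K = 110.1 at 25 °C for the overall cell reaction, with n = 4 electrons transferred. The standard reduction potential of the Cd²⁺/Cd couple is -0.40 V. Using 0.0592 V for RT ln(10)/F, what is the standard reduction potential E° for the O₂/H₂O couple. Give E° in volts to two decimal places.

+1.23 V

E°cell = (0.0592/n)·log K = (0.0592/4)(110.1) = +1.629 V.
Since O₂/H₂O is the cathode and Cd²⁺/Cd the anode, E°cell = E°(O₂/H₂O) − E°(Cd²⁺/Cd).
So E°(O₂/H₂O) = E°cell + E°(Cd²⁺/Cd) = +1.629 + (-0.40) = +1.23 V.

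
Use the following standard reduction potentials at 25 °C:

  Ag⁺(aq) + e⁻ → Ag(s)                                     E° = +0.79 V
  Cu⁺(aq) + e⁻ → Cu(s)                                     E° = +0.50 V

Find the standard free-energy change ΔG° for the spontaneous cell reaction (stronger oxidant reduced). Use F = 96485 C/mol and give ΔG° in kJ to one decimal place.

Ag⁺/Ag (E° = +0.79 V) is the cathode; Cu⁺/Cu (E° = +0.50 V) is the anode, so E°cell = +0.29 V.
Balancing electrons gives n = 1 (lcm of 1 and 1).
ΔG° = −nFE° = −(1)(96485)(+0.29) = -27,981 J = -28.0 kJ.

-28.0 kJ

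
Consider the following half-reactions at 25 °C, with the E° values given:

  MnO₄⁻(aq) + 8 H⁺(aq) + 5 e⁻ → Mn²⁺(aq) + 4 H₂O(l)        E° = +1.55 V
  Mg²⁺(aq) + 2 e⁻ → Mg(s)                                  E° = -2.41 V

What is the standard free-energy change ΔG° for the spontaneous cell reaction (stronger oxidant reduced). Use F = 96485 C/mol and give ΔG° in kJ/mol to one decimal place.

-3820.8 kJ/mol

MnO₄⁻/Mn²⁺ (E° = +1.55 V) is the cathode; Mg²⁺/Mg (E° = -2.41 V) is the anode, so E°cell = +3.96 V.
Balancing electrons gives n = 10 (lcm of 5 and 2).
ΔG° = −nFE° = −(10)(96485)(+3.96) = -3,820,806 J = -3820.8 kJ/mol.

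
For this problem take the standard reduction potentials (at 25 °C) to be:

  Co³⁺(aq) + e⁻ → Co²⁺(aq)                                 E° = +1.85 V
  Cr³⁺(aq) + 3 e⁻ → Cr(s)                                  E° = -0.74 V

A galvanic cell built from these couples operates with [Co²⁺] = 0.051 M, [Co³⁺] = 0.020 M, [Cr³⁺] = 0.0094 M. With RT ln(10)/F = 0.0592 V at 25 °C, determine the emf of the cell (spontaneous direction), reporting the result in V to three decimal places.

Co³⁺/Co²⁺ is the cathode (higher E°), Cr³⁺/Cr the anode: E°cell = +1.85 − (-0.74) = +2.59 V, n = 3.
Overall: 3 Co³⁺(aq) + Cr(s) → 3 Co²⁺(aq) + Cr³⁺(aq)
Q = [Co²⁺]^3·[Cr³⁺] / ([Co³⁺]^3); log Q = -0.807.
E = E° − (0.0592/n) log Q = +2.59 − (0.0592/3)(-0.807) = +2.606 V.

+2.606 V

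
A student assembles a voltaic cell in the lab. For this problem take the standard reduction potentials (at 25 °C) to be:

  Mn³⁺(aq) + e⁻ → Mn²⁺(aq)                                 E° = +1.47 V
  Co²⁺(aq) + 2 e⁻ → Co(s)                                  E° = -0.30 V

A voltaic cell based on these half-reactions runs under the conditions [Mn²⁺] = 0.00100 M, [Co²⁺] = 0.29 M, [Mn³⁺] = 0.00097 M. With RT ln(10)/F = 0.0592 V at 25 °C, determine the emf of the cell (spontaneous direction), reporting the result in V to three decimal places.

+1.785 V

Mn³⁺/Mn²⁺ is the cathode (higher E°), Co²⁺/Co the anode: E°cell = +1.47 − (-0.30) = +1.77 V, n = 2.
Overall: 2 Mn³⁺(aq) + Co(s) → 2 Mn²⁺(aq) + Co²⁺(aq)
Q = [Mn²⁺]^2·[Co²⁺] / ([Mn³⁺]^2); log Q = -0.511.
E = E° − (0.0592/n) log Q = +1.77 − (0.0592/2)(-0.511) = +1.785 V.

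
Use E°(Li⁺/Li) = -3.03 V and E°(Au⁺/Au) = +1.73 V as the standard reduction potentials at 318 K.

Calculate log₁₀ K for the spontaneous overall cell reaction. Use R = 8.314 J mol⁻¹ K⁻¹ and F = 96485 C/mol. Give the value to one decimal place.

75.4

Cathode: Au⁺/Au; anode: Li⁺/Li. E°cell = (+1.73) − (-3.03) = +4.76 V, with n = 1.
ΔG° = −nFE° = −RT ln K, so ln K = nFE°/(RT) = (1)(96485)(+4.76) / ((8.314)(318)) = 173.712.
log₁₀ K = 173.712 / ln 10 = 75.4.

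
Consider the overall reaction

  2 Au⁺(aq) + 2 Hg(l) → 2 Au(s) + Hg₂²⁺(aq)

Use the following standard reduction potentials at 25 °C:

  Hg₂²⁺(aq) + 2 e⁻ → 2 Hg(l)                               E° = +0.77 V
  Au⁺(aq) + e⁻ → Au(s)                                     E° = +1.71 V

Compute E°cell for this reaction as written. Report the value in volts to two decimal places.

+0.94 V

The Au⁺/Au couple has the higher reduction potential, so it is the cathode; Hg₂²⁺/Hg is oxidised at the anode.
E°cell = E°(cathode) − E°(anode) = (+1.71) − (+0.77) = +0.94 V.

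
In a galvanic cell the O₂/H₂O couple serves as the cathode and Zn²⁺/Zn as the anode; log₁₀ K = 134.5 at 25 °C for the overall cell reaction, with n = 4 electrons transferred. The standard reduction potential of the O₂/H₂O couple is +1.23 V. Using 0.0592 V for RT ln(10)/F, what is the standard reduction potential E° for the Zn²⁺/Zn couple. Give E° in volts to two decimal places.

-0.76 V

E°cell = (0.0592/n)·log K = (0.0592/4)(134.5) = +1.991 V.
Since O₂/H₂O is the cathode and Zn²⁺/Zn the anode, E°cell = E°(O₂/H₂O) − E°(Zn²⁺/Zn).
So E°(Zn²⁺/Zn) = E°(O₂/H₂O) − E°cell = (+1.23) − (+1.991) = -0.76 V.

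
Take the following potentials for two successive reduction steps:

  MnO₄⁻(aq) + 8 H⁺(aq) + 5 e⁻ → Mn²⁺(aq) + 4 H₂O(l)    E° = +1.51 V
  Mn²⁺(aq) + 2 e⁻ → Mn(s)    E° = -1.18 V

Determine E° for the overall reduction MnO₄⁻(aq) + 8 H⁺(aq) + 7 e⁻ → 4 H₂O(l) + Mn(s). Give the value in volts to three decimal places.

+0.741 V

Adding the free-energy changes (−nFE°) of the two steps gives −n₃FE°₃ = −n₁FE°₁ − n₂FE°₂.
E°₃ = (5×+1.51 + 2×-1.18) / 7 = (+5.190) / 7 = +0.741 V.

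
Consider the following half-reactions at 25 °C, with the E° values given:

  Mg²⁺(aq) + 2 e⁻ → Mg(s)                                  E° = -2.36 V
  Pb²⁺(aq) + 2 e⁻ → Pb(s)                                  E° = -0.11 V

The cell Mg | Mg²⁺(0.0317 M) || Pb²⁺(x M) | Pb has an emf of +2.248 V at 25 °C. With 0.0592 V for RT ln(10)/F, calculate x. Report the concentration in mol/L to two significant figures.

Pb²⁺/Pb is the cathode, Mg²⁺/Mg the anode: E°cell = +2.25 V, n = 2.
Overall reaction: Pb²⁺(aq) + Mg(s) → Pb(s) + Mg²⁺(aq); Q = [Mg²⁺]^1/[Pb²⁺]^1.
From E = E° − (0.0592/n) log Q: log Q = (E° − E)·n/0.0592 = (+2.25 − (+2.248))·2/0.0592 = 0.0676.
So 1·log[Pb²⁺] = 1·log(0.0317) − log Q = -1.4989 − (0.0676) = -1.5665; [Pb²⁺] = 10^(-1.5665) ≈ 0.027 M.

0.027 M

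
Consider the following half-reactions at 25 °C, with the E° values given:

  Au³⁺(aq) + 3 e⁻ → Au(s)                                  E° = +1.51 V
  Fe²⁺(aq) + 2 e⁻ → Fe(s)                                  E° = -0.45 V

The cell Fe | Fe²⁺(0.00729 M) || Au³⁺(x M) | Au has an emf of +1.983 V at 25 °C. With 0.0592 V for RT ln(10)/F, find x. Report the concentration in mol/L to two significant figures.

0.0091 M

Au³⁺/Au is the cathode, Fe²⁺/Fe the anode: E°cell = +1.96 V, n = 6.
Overall reaction: 2 Au³⁺(aq) + 3 Fe(s) → 2 Au(s) + 3 Fe²⁺(aq); Q = [Fe²⁺]^3/[Au³⁺]^2.
From E = E° − (0.0592/n) log Q: log Q = (E° − E)·n/0.0592 = (+1.96 − (+1.983))·6/0.0592 = -2.3311.
So 2·log[Au³⁺] = 3·log(0.00729) − log Q = -6.4118 − (-2.3311) = -4.0807; log[Au³⁺] = -4.0807 / 2 = -2.0404; [Au³⁺] = 10^(-2.0404) ≈ 0.0091 M.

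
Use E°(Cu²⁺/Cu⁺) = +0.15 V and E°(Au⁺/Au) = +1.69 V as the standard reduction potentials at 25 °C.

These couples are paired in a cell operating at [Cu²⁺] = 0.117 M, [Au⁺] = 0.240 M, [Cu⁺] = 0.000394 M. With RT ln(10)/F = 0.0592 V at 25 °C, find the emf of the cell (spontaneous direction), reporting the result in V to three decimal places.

Au⁺/Au is the cathode (higher E°), Cu²⁺/Cu⁺ the anode: E°cell = +1.69 − (+0.15) = +1.54 V, n = 1.
Overall: Au⁺(aq) + Cu⁺(aq) → Au(s) + Cu²⁺(aq)
Q = [Cu²⁺] / ([Au⁺]·[Cu⁺]); log Q = 3.092.
E = E° − (0.0592/n) log Q = +1.54 − (0.0592/1)(3.092) = +1.357 V.

+1.357 V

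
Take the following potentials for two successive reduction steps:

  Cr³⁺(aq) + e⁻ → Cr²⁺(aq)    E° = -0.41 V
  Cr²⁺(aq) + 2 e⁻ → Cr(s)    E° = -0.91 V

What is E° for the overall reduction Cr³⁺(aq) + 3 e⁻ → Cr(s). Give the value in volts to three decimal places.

Standard free energies of sequential steps add: ΔG°₃ = ΔG°₁ + ΔG°₂, so n₃E°₃ = n₁E°₁ + n₂E°₂.
E°₃ = (1×-0.41 + 2×-0.91) / 3 = (-2.230) / 3 = -0.743 V.

-0.743 V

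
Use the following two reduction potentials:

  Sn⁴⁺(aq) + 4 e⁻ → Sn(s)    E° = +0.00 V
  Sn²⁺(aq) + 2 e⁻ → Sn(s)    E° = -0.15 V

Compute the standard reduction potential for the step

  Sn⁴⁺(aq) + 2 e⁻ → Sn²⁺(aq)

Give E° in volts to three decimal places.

Sequential free energies add, so n₃E°₃ = n₁E°₁ + n₂E°₂.
With n₃ = 4, and the known step contributing 2×(-0.15) V, the unknown satisfies 2·E° = 4×(+0.00) − 2×(-0.15) = +0.300.
E° = +0.300 / 2 = +0.150 V.

+0.150 V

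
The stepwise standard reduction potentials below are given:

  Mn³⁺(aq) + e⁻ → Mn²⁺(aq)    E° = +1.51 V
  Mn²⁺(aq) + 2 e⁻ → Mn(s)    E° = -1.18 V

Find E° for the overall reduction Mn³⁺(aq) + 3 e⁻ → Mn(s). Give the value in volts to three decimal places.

-0.283 V

Adding the free-energy changes (−nFE°) of the two steps gives −n₃FE°₃ = −n₁FE°₁ − n₂FE°₂.
E°₃ = (1×+1.51 + 2×-1.18) / 3 = (-0.850) / 3 = -0.283 V.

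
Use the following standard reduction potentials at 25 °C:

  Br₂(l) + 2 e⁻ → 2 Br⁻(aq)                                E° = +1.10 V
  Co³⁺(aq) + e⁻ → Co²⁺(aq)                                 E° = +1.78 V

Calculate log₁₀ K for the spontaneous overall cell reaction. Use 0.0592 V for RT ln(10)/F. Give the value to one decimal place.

Cathode: Co³⁺/Co²⁺; anode: Br₂/Br⁻. E°cell = +0.68 V, n = 2.
log K = nE°cell / 0.0592 = (2)(+0.68) / 0.0592 = 23.0.

23.0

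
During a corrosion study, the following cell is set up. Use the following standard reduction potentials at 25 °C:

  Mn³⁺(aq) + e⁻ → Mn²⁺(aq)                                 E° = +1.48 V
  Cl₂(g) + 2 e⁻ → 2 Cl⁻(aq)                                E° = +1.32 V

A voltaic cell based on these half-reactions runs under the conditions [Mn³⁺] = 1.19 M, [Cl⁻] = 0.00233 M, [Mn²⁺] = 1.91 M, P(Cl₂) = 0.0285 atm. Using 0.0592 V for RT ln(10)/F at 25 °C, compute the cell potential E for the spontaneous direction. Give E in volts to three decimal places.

+0.038 V

Mn³⁺/Mn²⁺ is the cathode (higher E°), Cl₂/Cl⁻ the anode: E°cell = +1.48 − (+1.32) = +0.16 V, n = 2.
Overall: 2 Mn³⁺(aq) + 2 Cl⁻(aq) → 2 Mn²⁺(aq) + Cl₂(g)
Q = [Mn²⁺]^2·P(Cl₂) / ([Mn³⁺]^2·[Cl⁻]^2); log Q = 4.131.
E = E° − (0.0592/n) log Q = +0.16 − (0.0592/2)(4.131) = +0.038 V.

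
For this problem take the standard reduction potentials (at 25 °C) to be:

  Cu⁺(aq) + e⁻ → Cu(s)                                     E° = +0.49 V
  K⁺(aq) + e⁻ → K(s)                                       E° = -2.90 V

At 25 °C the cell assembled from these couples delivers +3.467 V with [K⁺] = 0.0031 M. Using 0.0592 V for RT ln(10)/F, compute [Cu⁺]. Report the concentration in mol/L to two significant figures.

0.062 M

Cu⁺/Cu is the cathode, K⁺/K the anode: E°cell = +3.39 V, n = 1.
Overall reaction: Cu⁺(aq) + K(s) → Cu(s) + K⁺(aq); Q = [K⁺]^1/[Cu⁺]^1.
From E = E° − (0.0592/n) log Q: log Q = (E° − E)·n/0.0592 = (+3.39 − (+3.467))·1/0.0592 = -1.3007.
So 1·log[Cu⁺] = 1·log(0.0031) − log Q = -2.5086 − (-1.3007) = -1.2079; [Cu⁺] = 10^(-1.2079) ≈ 0.062 M.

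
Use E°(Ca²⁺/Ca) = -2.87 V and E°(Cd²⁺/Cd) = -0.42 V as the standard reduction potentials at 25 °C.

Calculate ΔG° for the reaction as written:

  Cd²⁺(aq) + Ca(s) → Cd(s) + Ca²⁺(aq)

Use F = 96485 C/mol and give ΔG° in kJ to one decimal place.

As written, Cd²⁺/Cd is reduced (cathode) and Ca²⁺/Ca is oxidised (anode), so E°cell = (-0.42) − (-2.87) = +2.45 V.
Balancing electrons gives n = 2.
ΔG° = −nFE° = −(2)(96485)(+2.45) = -472,777 J = -472.8 kJ.

-472.8 kJ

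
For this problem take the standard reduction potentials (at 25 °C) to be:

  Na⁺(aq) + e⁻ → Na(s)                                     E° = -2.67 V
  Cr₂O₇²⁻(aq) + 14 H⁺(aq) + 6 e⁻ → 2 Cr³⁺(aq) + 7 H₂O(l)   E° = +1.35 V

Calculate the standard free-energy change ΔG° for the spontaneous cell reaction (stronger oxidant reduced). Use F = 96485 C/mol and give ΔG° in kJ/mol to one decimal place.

-2327.2 kJ/mol

Cr₂O₇²⁻/Cr³⁺ (E° = +1.35 V) is the cathode; Na⁺/Na (E° = -2.67 V) is the anode, so E°cell = +4.02 V.
Balancing electrons gives n = 6 (lcm of 6 and 1).
ΔG° = −nFE° = −(6)(96485)(+4.02) = -2,327,218 J = -2327.2 kJ/mol.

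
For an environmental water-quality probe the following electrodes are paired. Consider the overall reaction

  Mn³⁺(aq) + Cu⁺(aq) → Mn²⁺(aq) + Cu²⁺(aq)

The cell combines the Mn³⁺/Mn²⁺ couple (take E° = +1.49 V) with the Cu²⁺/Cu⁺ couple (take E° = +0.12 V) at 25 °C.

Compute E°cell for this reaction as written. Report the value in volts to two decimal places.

+1.37 V

The Mn³⁺/Mn²⁺ couple has the higher reduction potential, so it is the cathode; Cu²⁺/Cu⁺ is oxidised at the anode.
E°cell = E°(cathode) − E°(anode) = (+1.49) − (+0.12) = +1.37 V.
Since E°cell > 0, the reaction is spontaneous under standard conditions.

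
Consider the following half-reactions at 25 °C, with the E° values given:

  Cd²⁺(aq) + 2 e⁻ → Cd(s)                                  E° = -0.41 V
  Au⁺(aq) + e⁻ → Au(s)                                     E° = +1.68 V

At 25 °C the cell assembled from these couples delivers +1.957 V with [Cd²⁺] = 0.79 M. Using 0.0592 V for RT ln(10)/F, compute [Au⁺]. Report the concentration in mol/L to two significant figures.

Au⁺/Au is the cathode, Cd²⁺/Cd the anode: E°cell = +2.09 V, n = 2.
Overall reaction: 2 Au⁺(aq) + Cd(s) → 2 Au(s) + Cd²⁺(aq); Q = [Cd²⁺]^1/[Au⁺]^2.
From E = E° − (0.0592/n) log Q: log Q = (E° − E)·n/0.0592 = (+2.09 − (+1.957))·2/0.0592 = 4.4932.
So 2·log[Au⁺] = 1·log(0.79) − log Q = -0.1024 − (4.4932) = -4.5956; log[Au⁺] = -4.5956 / 2 = -2.2978; [Au⁺] = 10^(-2.2978) ≈ 0.0050 M.

0.0050 M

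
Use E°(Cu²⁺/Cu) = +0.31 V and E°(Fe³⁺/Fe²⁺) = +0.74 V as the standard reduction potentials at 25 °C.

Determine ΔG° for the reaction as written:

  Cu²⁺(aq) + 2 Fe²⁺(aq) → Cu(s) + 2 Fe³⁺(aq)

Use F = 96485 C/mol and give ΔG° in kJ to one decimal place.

As written, Cu²⁺/Cu is reduced (cathode) and Fe³⁺/Fe²⁺ is oxidised (anode), so E°cell = (+0.31) − (+0.74) = -0.43 V.
Balancing electrons gives n = 2.
ΔG° = −nFE° = −(2)(96485)(-0.43) = 82,977 J = +83.0 kJ.

+83.0 kJ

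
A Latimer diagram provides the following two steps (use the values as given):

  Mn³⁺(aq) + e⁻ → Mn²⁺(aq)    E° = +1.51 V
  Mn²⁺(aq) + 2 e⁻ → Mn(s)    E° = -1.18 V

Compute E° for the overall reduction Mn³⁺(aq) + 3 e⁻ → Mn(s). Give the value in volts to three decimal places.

-0.283 V

Adding the free-energy changes (−nFE°) of the two steps gives −n₃FE°₃ = −n₁FE°₁ − n₂FE°₂.
E°₃ = (1×+1.51 + 2×-1.18) / 3 = (-0.850) / 3 = -0.283 V.
Simply averaging or adding the two E° values would be wrong; the electron-weighted sum is required.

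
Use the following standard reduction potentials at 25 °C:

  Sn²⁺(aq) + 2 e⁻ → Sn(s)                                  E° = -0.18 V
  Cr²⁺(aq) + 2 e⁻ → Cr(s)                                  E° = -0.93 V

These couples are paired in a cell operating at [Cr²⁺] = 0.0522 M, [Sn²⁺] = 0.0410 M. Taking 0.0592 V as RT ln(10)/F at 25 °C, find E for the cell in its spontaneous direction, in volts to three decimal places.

+0.747 V

Sn²⁺/Sn is the cathode (higher E°), Cr²⁺/Cr the anode: E°cell = -0.18 − (-0.93) = +0.75 V, n = 2.
Overall: Sn²⁺(aq) + Cr(s) → Sn(s) + Cr²⁺(aq)
Q = [Cr²⁺] / ([Sn²⁺]); log Q = 0.105.
E = E° − (0.0592/n) log Q = +0.75 − (0.0592/2)(0.105) = +0.747 V.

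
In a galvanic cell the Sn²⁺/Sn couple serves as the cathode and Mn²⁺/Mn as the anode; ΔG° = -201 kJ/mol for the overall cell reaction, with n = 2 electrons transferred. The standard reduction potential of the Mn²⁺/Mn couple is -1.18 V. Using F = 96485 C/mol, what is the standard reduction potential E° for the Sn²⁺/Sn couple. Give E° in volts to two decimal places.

E°cell = −ΔG°/(nF) = −(-201×10³)/((2)(96485)) = +1.042 V.
Since Sn²⁺/Sn is the cathode and Mn²⁺/Mn the anode, E°cell = E°(Sn²⁺/Sn) − E°(Mn²⁺/Mn).
So E°(Sn²⁺/Sn) = E°cell + E°(Mn²⁺/Mn) = +1.042 + (-1.18) = -0.14 V.

-0.14 V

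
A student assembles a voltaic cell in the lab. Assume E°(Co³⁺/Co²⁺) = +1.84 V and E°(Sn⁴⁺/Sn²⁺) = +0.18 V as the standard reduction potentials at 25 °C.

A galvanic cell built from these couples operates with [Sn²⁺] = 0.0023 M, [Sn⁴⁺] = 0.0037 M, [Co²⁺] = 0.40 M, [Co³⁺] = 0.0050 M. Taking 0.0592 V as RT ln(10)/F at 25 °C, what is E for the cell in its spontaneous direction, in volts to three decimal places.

Co³⁺/Co²⁺ is the cathode (higher E°), Sn⁴⁺/Sn²⁺ the anode: E°cell = +1.84 − (+0.18) = +1.66 V, n = 2.
Overall: 2 Co³⁺(aq) + Sn²⁺(aq) → 2 Co²⁺(aq) + Sn⁴⁺(aq)
Q = [Co²⁺]^2·[Sn⁴⁺] / ([Co³⁺]^2·[Sn²⁺]); log Q = 4.013.
E = E° − (0.0592/n) log Q = +1.66 − (0.0592/2)(4.013) = +1.541 V.

+1.541 V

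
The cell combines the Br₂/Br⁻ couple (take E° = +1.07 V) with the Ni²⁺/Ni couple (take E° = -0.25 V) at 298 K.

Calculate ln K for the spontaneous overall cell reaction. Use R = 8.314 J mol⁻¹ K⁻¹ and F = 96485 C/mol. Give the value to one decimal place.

102.8

Cathode: Br₂/Br⁻; anode: Ni²⁺/Ni. E°cell = (+1.07) − (-0.25) = +1.32 V, with n = 2.
ΔG° = −nFE° = −RT ln K, so ln K = nFE°/(RT) = (2)(96485)(+1.32) / ((8.314)(298)) = 102.810.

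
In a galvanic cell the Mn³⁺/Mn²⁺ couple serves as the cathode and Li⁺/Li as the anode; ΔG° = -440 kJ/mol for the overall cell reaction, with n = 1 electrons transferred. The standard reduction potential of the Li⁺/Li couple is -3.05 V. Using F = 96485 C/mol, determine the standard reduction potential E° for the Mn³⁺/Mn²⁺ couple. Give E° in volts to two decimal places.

E°cell = −ΔG°/(nF) = −(-440×10³)/((1)(96485)) = +4.560 V.
Since Mn³⁺/Mn²⁺ is the cathode and Li⁺/Li the anode, E°cell = E°(Mn³⁺/Mn²⁺) − E°(Li⁺/Li).
So E°(Mn³⁺/Mn²⁺) = E°cell + E°(Li⁺/Li) = +4.560 + (-3.05) = +1.51 V.

+1.51 V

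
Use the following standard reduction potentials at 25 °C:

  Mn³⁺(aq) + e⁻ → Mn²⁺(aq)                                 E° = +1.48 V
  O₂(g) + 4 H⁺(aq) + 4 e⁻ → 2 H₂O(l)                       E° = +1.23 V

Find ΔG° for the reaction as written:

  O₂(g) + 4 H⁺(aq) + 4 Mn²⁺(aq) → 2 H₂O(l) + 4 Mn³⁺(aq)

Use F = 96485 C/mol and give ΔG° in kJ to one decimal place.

As written, O₂/H₂O is reduced (cathode) and Mn³⁺/Mn²⁺ is oxidised (anode), so E°cell = (+1.23) − (+1.48) = -0.25 V.
Balancing electrons gives n = 4.
ΔG° = −nFE° = −(4)(96485)(-0.25) = 96,485 J = +96.5 kJ.

+96.5 kJ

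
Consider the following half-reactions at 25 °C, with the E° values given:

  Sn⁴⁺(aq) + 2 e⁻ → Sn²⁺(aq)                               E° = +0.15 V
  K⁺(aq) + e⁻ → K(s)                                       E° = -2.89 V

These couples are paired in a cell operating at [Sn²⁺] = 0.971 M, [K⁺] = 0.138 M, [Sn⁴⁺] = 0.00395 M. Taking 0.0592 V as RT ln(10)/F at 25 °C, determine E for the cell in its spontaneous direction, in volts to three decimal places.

Sn⁴⁺/Sn²⁺ is the cathode (higher E°), K⁺/K the anode: E°cell = +0.15 − (-2.89) = +3.04 V, n = 2.
Overall: Sn⁴⁺(aq) + 2 K(s) → Sn²⁺(aq) + 2 K⁺(aq)
Q = [Sn²⁺]·[K⁺]^2 / ([Sn⁴⁺]); log Q = 0.670.
E = E° − (0.0592/n) log Q = +3.04 − (0.0592/2)(0.670) = +3.020 V.

+3.020 V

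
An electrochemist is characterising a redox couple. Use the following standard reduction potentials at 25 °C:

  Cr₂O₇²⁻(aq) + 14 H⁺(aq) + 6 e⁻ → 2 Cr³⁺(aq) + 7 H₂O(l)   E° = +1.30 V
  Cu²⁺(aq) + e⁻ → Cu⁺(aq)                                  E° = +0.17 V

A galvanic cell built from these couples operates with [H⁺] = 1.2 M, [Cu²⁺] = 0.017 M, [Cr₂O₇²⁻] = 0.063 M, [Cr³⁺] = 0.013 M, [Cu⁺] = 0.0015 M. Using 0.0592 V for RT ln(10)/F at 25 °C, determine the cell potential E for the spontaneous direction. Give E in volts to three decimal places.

+1.104 V

Cr₂O₇²⁻/Cr³⁺ is the cathode (higher E°), Cu²⁺/Cu⁺ the anode: E°cell = +1.30 − (+0.17) = +1.13 V, n = 6.
Overall: Cr₂O₇²⁻(aq) + 14 H⁺(aq) + 6 Cu⁺(aq) → 2 Cr³⁺(aq) + 7 H₂O(l) + 6 Cu²⁺(aq)
Q = [Cr³⁺]^2·[Cu²⁺]^6 / ([Cr₂O₇²⁻]·[H⁺]^14·[Cu⁺]^6); log Q = 2.646.
E = E° − (0.0592/n) log Q = +1.13 − (0.0592/6)(2.646) = +1.104 V.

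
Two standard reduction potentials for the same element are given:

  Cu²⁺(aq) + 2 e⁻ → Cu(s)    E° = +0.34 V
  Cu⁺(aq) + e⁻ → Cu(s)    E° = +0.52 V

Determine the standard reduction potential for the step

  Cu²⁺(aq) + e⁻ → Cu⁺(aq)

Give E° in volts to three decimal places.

+0.160 V

Sequential free energies add, so n₃E°₃ = n₁E°₁ + n₂E°₂.
With n₃ = 2, and the known step contributing 1×(+0.52) V, the unknown satisfies 1·E° = 2×(+0.34) − 1×(+0.52) = +0.160.
E° = +0.160 / 1 = +0.160 V.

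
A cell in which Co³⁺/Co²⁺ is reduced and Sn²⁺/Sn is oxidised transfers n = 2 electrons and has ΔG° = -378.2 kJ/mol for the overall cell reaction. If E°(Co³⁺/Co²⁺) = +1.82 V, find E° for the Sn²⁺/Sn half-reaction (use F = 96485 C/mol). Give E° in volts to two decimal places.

-0.14 V

E°cell = −ΔG°/(nF) = −(-378.2×10³)/((2)(96485)) = +1.960 V.
Since Co³⁺/Co²⁺ is the cathode and Sn²⁺/Sn the anode, E°cell = E°(Co³⁺/Co²⁺) − E°(Sn²⁺/Sn).
So E°(Sn²⁺/Sn) = E°(Co³⁺/Co²⁺) − E°cell = (+1.82) − (+1.960) = -0.14 V.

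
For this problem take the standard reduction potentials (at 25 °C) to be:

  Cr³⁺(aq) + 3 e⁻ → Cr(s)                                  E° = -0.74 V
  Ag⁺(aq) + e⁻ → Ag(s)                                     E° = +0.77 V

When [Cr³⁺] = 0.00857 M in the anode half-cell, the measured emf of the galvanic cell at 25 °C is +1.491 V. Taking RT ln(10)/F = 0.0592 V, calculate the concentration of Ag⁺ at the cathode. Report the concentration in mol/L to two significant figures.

0.098 M

Ag⁺/Ag is the cathode, Cr³⁺/Cr the anode: E°cell = +1.51 V, n = 3.
Overall reaction: 3 Ag⁺(aq) + Cr(s) → 3 Ag(s) + Cr³⁺(aq); Q = [Cr³⁺]^1/[Ag⁺]^3.
From E = E° − (0.0592/n) log Q: log Q = (E° − E)·n/0.0592 = (+1.51 − (+1.491))·3/0.0592 = 0.9628.
So 3·log[Ag⁺] = 1·log(0.00857) − log Q = -2.0670 − (0.9628) = -3.0298; log[Ag⁺] = -3.0298 / 3 = -1.0099; [Ag⁺] = 10^(-1.0099) ≈ 0.098 M.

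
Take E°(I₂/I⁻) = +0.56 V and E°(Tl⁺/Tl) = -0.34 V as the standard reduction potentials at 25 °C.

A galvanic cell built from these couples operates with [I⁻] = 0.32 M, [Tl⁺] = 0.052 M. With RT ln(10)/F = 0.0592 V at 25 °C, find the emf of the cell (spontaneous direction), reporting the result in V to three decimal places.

+1.005 V

I₂/I⁻ is the cathode (higher E°), Tl⁺/Tl the anode: E°cell = +0.56 − (-0.34) = +0.90 V, n = 2.
Overall: I₂(s) + 2 Tl(s) → 2 I⁻(aq) + 2 Tl⁺(aq)
Q = [I⁻]^2·[Tl⁺]^2; log Q = -3.558.
E = E° − (0.0592/n) log Q = +0.90 − (0.0592/2)(-3.558) = +1.005 V.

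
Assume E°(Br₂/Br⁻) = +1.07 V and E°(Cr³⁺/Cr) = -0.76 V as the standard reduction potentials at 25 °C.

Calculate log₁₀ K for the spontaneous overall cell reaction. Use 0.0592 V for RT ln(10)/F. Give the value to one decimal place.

185.5

Cathode: Br₂/Br⁻; anode: Cr³⁺/Cr. E°cell = +1.83 V, n = 6.
log K = nE°cell / 0.0592 = (6)(+1.83) / 0.0592 = 185.5.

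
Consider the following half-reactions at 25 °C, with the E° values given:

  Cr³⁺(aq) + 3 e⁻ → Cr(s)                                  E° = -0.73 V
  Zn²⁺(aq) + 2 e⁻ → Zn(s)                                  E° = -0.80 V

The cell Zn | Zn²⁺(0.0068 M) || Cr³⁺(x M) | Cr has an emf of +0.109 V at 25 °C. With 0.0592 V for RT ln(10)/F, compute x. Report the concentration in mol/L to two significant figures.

Cr³⁺/Cr is the cathode, Zn²⁺/Zn the anode: E°cell = +0.07 V, n = 6.
Overall reaction: 2 Cr³⁺(aq) + 3 Zn(s) → 2 Cr(s) + 3 Zn²⁺(aq); Q = [Zn²⁺]^3/[Cr³⁺]^2.
From E = E° − (0.0592/n) log Q: log Q = (E° − E)·n/0.0592 = (+0.07 − (+0.109))·6/0.0592 = -3.9527.
So 2·log[Cr³⁺] = 3·log(0.0068) − log Q = -6.5025 − (-3.9527) = -2.5498; log[Cr³⁺] = -2.5498 / 2 = -1.2749; [Cr³⁺] = 10^(-1.2749) ≈ 0.053 M.

0.053 M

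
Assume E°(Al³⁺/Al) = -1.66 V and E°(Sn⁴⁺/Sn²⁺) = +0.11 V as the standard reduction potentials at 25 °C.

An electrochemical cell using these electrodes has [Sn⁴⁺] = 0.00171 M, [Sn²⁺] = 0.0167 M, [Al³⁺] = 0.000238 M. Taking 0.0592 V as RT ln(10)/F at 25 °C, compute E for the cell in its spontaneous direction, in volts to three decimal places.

+1.812 V

Sn⁴⁺/Sn²⁺ is the cathode (higher E°), Al³⁺/Al the anode: E°cell = +0.11 − (-1.66) = +1.77 V, n = 6.
Overall: 3 Sn⁴⁺(aq) + 2 Al(s) → 3 Sn²⁺(aq) + 2 Al³⁺(aq)
Q = [Sn²⁺]^3·[Al³⁺]^2 / ([Sn⁴⁺]^3); log Q = -4.278.
E = E° − (0.0592/n) log Q = +1.77 − (0.0592/6)(-4.278) = +1.812 V.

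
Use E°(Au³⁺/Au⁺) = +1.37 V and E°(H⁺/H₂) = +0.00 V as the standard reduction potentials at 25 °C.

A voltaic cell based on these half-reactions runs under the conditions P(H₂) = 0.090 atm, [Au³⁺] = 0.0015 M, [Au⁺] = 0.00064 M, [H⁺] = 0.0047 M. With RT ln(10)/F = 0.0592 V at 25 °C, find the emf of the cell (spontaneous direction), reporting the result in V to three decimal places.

+1.488 V

Au³⁺/Au⁺ is the cathode (higher E°), H⁺/H₂ the anode: E°cell = +1.37 − (+0.00) = +1.37 V, n = 2.
Overall: Au³⁺(aq) + H₂(g) → Au⁺(aq) + 2 H⁺(aq)
Q = [Au⁺]·[H⁺]^2 / ([Au³⁺]·P(H₂)); log Q = -3.980.
E = E° − (0.0592/n) log Q = +1.37 − (0.0592/2)(-3.980) = +1.488 V.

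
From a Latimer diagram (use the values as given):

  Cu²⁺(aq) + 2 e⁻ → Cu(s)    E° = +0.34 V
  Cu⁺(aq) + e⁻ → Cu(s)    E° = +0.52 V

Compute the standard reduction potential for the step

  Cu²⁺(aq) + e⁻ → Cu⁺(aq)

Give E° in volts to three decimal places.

Sequential free energies add, so n₃E°₃ = n₁E°₁ + n₂E°₂.
With n₃ = 2, and the known step contributing 1×(+0.52) V, the unknown satisfies 1·E° = 2×(+0.34) − 1×(+0.52) = +0.160.
E° = +0.160 / 1 = +0.160 V.

+0.160 V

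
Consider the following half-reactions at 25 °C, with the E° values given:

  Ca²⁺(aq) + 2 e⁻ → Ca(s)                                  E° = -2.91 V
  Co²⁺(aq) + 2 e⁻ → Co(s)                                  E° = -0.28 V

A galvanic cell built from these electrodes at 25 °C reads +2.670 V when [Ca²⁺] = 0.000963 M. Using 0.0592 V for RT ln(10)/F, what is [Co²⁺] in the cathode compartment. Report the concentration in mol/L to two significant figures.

0.022 M

Co²⁺/Co is the cathode, Ca²⁺/Ca the anode: E°cell = +2.63 V, n = 2.
Overall reaction: Co²⁺(aq) + Ca(s) → Co(s) + Ca²⁺(aq); Q = [Ca²⁺]^1/[Co²⁺]^1.
From E = E° − (0.0592/n) log Q: log Q = (E° − E)·n/0.0592 = (+2.63 − (+2.670))·2/0.0592 = -1.3514.
So 1·log[Co²⁺] = 1·log(0.000963) − log Q = -3.0164 − (-1.3514) = -1.6650; [Co²⁺] = 10^(-1.6650) ≈ 0.022 M.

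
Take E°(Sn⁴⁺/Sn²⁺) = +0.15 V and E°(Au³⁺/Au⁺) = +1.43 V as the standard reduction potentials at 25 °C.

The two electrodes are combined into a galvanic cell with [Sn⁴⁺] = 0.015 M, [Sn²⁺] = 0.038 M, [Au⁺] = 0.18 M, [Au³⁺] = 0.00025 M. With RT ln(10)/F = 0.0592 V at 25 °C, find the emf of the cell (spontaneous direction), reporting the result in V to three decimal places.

Au³⁺/Au⁺ is the cathode (higher E°), Sn⁴⁺/Sn²⁺ the anode: E°cell = +1.43 − (+0.15) = +1.28 V, n = 2.
Overall: Au³⁺(aq) + Sn²⁺(aq) → Au⁺(aq) + Sn⁴⁺(aq)
Q = [Au⁺]·[Sn⁴⁺] / ([Au³⁺]·[Sn²⁺]); log Q = 2.454.
E = E° − (0.0592/n) log Q = +1.28 − (0.0592/2)(2.454) = +1.207 V.

+1.207 V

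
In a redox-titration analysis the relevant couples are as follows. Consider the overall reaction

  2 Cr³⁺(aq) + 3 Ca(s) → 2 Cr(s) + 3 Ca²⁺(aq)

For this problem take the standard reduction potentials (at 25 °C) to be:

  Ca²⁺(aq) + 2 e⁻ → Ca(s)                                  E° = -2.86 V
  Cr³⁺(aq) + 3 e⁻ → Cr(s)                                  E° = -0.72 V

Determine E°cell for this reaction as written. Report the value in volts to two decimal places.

The Cr³⁺/Cr couple has the higher reduction potential, so it is the cathode; Ca²⁺/Ca is oxidised at the anode.
E°cell = E°(cathode) − E°(anode) = (-0.72) − (-2.86) = +2.14 V.
Since E°cell > 0, the reaction is spontaneous under standard conditions.

+2.14 V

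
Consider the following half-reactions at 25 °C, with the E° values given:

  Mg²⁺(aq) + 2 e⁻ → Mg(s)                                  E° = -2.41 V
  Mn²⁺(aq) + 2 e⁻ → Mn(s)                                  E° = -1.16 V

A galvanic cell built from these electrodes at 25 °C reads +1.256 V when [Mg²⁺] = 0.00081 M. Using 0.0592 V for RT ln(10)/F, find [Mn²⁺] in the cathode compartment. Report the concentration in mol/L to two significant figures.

0.0013 M

Mn²⁺/Mn is the cathode, Mg²⁺/Mg the anode: E°cell = +1.25 V, n = 2.
Overall reaction: Mn²⁺(aq) + Mg(s) → Mn(s) + Mg²⁺(aq); Q = [Mg²⁺]^1/[Mn²⁺]^1.
From E = E° − (0.0592/n) log Q: log Q = (E° − E)·n/0.0592 = (+1.25 − (+1.256))·2/0.0592 = -0.2027.
So 1·log[Mn²⁺] = 1·log(0.00081) − log Q = -3.0915 − (-0.2027) = -2.8888; [Mn²⁺] = 10^(-2.8888) ≈ 0.0013 M.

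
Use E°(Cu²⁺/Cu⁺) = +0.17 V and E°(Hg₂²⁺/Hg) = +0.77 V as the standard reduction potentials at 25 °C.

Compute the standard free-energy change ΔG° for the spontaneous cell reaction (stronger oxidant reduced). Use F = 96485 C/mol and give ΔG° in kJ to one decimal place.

Hg₂²⁺/Hg (E° = +0.77 V) is the cathode; Cu²⁺/Cu⁺ (E° = +0.17 V) is the anode, so E°cell = +0.60 V.
Balancing electrons gives n = 2 (lcm of 2 and 1).
ΔG° = −nFE° = −(2)(96485)(+0.60) = -115,782 J = -115.8 kJ.

-115.8 kJ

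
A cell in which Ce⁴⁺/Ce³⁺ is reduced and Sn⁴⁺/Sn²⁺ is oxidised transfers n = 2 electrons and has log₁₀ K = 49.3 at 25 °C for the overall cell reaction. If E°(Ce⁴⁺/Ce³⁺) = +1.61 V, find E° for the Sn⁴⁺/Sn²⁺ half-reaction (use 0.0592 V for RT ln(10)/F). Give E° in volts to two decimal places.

+0.15 V

E°cell = (0.0592/n)·log K = (0.0592/2)(49.3) = +1.459 V.
Since Ce⁴⁺/Ce³⁺ is the cathode and Sn⁴⁺/Sn²⁺ the anode, E°cell = E°(Ce⁴⁺/Ce³⁺) − E°(Sn⁴⁺/Sn²⁺).
So E°(Sn⁴⁺/Sn²⁺) = E°(Ce⁴⁺/Ce³⁺) − E°cell = (+1.61) − (+1.459) = +0.15 V.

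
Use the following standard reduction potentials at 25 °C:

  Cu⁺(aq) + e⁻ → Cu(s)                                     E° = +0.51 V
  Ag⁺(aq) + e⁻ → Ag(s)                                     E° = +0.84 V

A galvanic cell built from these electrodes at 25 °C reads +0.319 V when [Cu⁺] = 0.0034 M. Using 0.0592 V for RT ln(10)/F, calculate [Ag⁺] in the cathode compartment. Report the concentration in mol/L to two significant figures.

0.0022 M

Ag⁺/Ag is the cathode, Cu⁺/Cu the anode: E°cell = +0.33 V, n = 1.
Overall reaction: Ag⁺(aq) + Cu(s) → Ag(s) + Cu⁺(aq); Q = [Cu⁺]^1/[Ag⁺]^1.
From E = E° − (0.0592/n) log Q: log Q = (E° − E)·n/0.0592 = (+0.33 − (+0.319))·1/0.0592 = 0.1858.
So 1·log[Ag⁺] = 1·log(0.0034) − log Q = -2.4685 − (0.1858) = -2.6543; [Ag⁺] = 10^(-2.6543) ≈ 0.0022 M.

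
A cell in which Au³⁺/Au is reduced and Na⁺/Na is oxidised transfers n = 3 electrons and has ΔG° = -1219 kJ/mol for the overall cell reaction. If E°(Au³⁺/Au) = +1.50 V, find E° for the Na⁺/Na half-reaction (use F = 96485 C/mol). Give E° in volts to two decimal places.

E°cell = −ΔG°/(nF) = −(-1219×10³)/((3)(96485)) = +4.211 V.
Since Au³⁺/Au is the cathode and Na⁺/Na the anode, E°cell = E°(Au³⁺/Au) − E°(Na⁺/Na).
So E°(Na⁺/Na) = E°(Au³⁺/Au) − E°cell = (+1.50) − (+4.211) = -2.71 V.

-2.71 V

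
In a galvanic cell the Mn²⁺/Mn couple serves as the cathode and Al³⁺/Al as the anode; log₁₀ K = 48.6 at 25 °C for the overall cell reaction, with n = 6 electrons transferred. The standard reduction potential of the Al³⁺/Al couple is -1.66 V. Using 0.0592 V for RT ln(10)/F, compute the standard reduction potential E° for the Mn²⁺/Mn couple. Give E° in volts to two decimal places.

E°cell = (0.0592/n)·log K = (0.0592/6)(48.6) = +0.480 V.
Since Mn²⁺/Mn is the cathode and Al³⁺/Al the anode, E°cell = E°(Mn²⁺/Mn) − E°(Al³⁺/Al).
So E°(Mn²⁺/Mn) = E°cell + E°(Al³⁺/Al) = +0.480 + (-1.66) = -1.18 V.

-1.18 V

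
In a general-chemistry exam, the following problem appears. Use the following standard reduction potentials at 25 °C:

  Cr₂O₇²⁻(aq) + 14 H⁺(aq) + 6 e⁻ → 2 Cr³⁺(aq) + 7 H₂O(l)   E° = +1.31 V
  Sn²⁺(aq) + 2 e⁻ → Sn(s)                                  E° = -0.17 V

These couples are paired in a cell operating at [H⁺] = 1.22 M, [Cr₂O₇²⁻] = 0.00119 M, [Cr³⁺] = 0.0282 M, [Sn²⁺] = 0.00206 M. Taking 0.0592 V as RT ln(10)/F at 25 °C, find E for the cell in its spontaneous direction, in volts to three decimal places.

Cr₂O₇²⁻/Cr³⁺ is the cathode (higher E°), Sn²⁺/Sn the anode: E°cell = +1.31 − (-0.17) = +1.48 V, n = 6.
Overall: Cr₂O₇²⁻(aq) + 14 H⁺(aq) + 3 Sn(s) → 2 Cr³⁺(aq) + 7 H₂O(l) + 3 Sn²⁺(aq)
Q = [Cr³⁺]^2·[Sn²⁺]^3 / ([Cr₂O₇²⁻]·[H⁺]^14); log Q = -9.442.
E = E° − (0.0592/n) log Q = +1.48 − (0.0592/6)(-9.442) = +1.573 V.

+1.573 V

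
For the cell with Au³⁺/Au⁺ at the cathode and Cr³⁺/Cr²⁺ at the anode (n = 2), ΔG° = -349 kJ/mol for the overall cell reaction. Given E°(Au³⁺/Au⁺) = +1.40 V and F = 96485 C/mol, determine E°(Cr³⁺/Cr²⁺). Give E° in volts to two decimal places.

-0.41 V

E°cell = −ΔG°/(nF) = −(-349×10³)/((2)(96485)) = +1.809 V.
Since Au³⁺/Au⁺ is the cathode and Cr³⁺/Cr²⁺ the anode, E°cell = E°(Au³⁺/Au⁺) − E°(Cr³⁺/Cr²⁺).
So E°(Cr³⁺/Cr²⁺) = E°(Au³⁺/Au⁺) − E°cell = (+1.40) − (+1.809) = -0.41 V.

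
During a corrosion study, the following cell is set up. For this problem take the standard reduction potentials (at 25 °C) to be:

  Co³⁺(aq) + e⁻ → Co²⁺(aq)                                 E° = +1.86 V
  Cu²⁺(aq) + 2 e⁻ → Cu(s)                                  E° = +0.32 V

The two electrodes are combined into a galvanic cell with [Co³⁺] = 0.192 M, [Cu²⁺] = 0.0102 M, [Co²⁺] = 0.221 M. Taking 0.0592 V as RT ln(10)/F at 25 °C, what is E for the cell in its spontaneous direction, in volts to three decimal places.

+1.595 V

Co³⁺/Co²⁺ is the cathode (higher E°), Cu²⁺/Cu the anode: E°cell = +1.86 − (+0.32) = +1.54 V, n = 2.
Overall: 2 Co³⁺(aq) + Cu(s) → 2 Co²⁺(aq) + Cu²⁺(aq)
Q = [Co²⁺]^2·[Cu²⁺] / ([Co³⁺]^2); log Q = -1.869.
E = E° − (0.0592/n) log Q = +1.54 − (0.0592/2)(-1.869) = +1.595 V.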